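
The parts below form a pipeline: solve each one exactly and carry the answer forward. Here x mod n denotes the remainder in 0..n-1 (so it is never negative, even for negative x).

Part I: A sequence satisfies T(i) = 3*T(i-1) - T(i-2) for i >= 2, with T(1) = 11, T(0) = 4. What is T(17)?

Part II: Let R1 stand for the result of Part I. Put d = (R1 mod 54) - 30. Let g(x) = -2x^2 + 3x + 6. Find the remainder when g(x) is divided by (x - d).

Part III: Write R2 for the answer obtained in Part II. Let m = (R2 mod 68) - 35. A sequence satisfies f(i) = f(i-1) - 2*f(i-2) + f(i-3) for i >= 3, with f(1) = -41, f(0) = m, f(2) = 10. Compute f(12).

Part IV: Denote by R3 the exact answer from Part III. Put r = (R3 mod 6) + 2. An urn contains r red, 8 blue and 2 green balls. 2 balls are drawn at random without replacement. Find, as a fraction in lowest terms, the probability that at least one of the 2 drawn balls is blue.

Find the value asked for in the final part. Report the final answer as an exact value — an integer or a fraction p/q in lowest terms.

Part I: T(2) = 3*(11) - 1*(4) = 29; iterating: T(2)=29, T(3)=76, T(4)=199, T(5)=521, T(6)=1364, T(7)=3571, T(8)=9349, T(9)=24476, T(10)=64079, T(11)=167761, T(12)=439204, T(13)=1149851, T(14)=3010349, T(15)=7881196, T(16)=20633239, T(17)=54018521; answer 54018521
Part II: R1 = 54018521; d = 23; remainder = value at the root: -2*(23)^2 + 3*(23)^1 + 6 = (-1058) + (69) + (6) = -983; answer -983
Part III: R2 = -983; m = 2; f(3) = 1*(10) - 2*(-41) + 1*(2) = 94; iterating: f(3)=94, f(4)=33, f(5)=-145, f(6)=-117, f(7)=206, f(8)=295, f(9)=-234, f(10)=-618, f(11)=145, f(12)=1147; answer 1147
Part IV: R3 = 1147; r = 3; total draws C(13,2) = 78; complement C(5,2) = 10; favorable 78 - 10 = 68; P = 34/39; answer 34/39

34/39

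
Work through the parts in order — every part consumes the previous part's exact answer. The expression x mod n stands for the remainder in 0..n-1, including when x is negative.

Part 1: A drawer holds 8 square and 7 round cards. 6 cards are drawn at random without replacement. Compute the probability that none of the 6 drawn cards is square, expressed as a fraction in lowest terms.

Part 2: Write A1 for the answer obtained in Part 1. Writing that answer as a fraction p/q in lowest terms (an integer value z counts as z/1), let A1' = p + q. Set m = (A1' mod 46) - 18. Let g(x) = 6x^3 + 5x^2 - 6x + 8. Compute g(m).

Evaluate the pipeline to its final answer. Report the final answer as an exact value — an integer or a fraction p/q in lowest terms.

Part 1: total draws C(15,6) = 5005; favorable C(7,6) = 7; P = 1/715; answer 1/715
Part 2: A1 = 1/715; threaded value p + q = 716; m = 8; 6*(8)^3 + 5*(8)^2 - 6*(8)^1 + 8 = (3072) + (320) + (-48) + (8) = 3352; answer 3352

3352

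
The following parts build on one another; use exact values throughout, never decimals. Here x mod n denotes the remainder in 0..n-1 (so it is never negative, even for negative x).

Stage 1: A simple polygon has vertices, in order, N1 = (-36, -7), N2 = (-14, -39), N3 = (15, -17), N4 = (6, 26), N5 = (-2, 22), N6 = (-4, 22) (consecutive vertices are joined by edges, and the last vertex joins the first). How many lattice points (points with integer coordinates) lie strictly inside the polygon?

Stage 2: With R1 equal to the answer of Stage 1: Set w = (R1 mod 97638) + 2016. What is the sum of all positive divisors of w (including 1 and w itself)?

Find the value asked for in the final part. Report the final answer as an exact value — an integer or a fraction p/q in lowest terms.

7704

Stage 1: cross terms: (-36*-39 - -14*-7)=1306, (-14*-17 - 15*-39)=823, (15*26 - 6*-17)=492, (6*22 - -2*26)=184, (-2*22 - -4*22)=44, (-4*-7 - -36*22)=820; twice the area = |3669| = 3669; area = 3669/2; boundary points = 2 + 1 + 1 + 4 + 2 + 1 = 11; strictly interior points = area - boundary/2 + 1 = 1830; answer 1830
Stage 2: R1 = 1830; w = 3846; 3846 = 2 * 3 * 641; sigma = (1 + 2) * (1 + 3) * (1 + 641) = 3 * 4 * 642 = 7704; answer 7704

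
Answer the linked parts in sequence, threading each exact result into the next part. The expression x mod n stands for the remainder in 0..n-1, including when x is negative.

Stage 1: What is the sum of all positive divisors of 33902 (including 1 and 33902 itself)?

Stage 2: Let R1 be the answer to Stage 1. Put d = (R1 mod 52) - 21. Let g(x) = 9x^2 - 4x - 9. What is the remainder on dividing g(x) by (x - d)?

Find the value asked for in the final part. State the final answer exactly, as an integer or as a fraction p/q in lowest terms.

4660

Stage 1: 33902 = 2 * 11 * 23 * 67; sigma = (1 + 2) * (1 + 11) * (1 + 23) * (1 + 67) = 3 * 12 * 24 * 68 = 58752; answer 58752
Stage 2: R1 = 58752; d = 23; remainder = value at the root: 9*(23)^2 - 4*(23)^1 - 9 = (4761) + (-92) + (-9) = 4660; answer 4660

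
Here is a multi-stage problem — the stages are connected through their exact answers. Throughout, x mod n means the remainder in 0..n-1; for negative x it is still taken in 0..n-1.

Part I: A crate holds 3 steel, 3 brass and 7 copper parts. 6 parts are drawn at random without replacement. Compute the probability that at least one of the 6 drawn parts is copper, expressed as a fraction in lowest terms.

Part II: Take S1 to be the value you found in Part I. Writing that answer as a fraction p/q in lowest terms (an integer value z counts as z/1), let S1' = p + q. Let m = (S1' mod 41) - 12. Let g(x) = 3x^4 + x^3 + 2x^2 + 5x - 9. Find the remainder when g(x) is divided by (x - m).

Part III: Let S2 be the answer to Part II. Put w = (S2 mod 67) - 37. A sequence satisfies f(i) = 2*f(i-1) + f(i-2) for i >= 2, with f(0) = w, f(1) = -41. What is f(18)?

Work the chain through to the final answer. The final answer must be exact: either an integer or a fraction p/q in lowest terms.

-132973012

Part I: total draws C(13,6) = 1716; complement C(6,6) = 1; favorable 1716 - 1 = 1715; P = 1715/1716; answer 1715/1716
Part II: S1 = 1715/1716; threaded value p + q = 3431; m = 16; remainder = value at the root: 3*(16)^4 + 1*(16)^3 + 2*(16)^2 + 5*(16)^1 - 9 = (196608) + (4096) + (512) + (80) + (-9) = 201287; answer 201287
Part III: S2 = 201287; w = -18; f(2) = 2*(-41) + 1*(-18) = -100; iterating: f(2)=-100, f(3)=-241, f(4)=-582, f(5)=-1405, f(6)=-3392, f(7)=-8189, f(8)=-19770, f(9)=-47729, f(10)=-115228, f(11)=-278185, f(12)=-671598, f(13)=-1621381, f(14)=-3914360, f(15)=-9450101, f(16)=-22814562, f(17)=-55079225, f(18)=-132973012; answer -132973012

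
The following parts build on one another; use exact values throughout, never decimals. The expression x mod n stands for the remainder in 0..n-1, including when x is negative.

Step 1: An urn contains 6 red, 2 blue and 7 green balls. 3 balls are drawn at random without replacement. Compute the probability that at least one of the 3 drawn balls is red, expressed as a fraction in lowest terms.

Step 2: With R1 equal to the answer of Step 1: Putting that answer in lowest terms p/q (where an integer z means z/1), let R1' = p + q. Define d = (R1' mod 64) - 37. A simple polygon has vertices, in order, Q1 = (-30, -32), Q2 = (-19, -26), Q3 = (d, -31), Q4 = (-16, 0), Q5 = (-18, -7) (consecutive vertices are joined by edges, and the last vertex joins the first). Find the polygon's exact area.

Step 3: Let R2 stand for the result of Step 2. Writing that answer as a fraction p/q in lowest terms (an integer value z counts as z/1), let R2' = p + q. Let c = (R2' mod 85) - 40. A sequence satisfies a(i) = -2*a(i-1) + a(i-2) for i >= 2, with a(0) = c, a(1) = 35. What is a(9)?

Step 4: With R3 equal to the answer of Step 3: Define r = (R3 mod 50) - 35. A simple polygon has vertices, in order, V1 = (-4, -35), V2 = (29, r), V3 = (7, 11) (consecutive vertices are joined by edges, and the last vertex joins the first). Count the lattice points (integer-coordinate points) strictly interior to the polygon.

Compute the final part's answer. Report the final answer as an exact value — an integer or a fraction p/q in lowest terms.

Step 1: total draws C(15,3) = 455; complement C(9,3) = 84; favorable 455 - 84 = 371; P = 53/65; answer 53/65
Step 2: R1 = 53/65; threaded value p + q = 118; d = 17; cross terms: (-30*-26 - -19*-32)=172, (-19*-31 - 17*-26)=1031, (17*0 - -16*-31)=-496, (-16*-7 - -18*0)=112, (-18*-32 - -30*-7)=366; twice the area = |1185| = 1185; area = 1185/2; answer 1185/2
Step 3: R2 = 1185/2; threaded value p + q = 1187; c = 42; a(2) = -2*(35) + 1*(42) = -28; iterating: a(2)=-28, a(3)=91, a(4)=-210, a(5)=511, a(6)=-1232, a(7)=2975, a(8)=-7182, a(9)=17339; answer 17339
Step 4: R3 = 17339; r = 4; cross terms: (-4*4 - 29*-35)=999, (29*11 - 7*4)=291, (7*-35 - -4*11)=-201; twice the area = |1089| = 1089; area = 1089/2; boundary points = 3 + 1 + 1 = 5; strictly interior points = area - boundary/2 + 1 = 543; answer 543

543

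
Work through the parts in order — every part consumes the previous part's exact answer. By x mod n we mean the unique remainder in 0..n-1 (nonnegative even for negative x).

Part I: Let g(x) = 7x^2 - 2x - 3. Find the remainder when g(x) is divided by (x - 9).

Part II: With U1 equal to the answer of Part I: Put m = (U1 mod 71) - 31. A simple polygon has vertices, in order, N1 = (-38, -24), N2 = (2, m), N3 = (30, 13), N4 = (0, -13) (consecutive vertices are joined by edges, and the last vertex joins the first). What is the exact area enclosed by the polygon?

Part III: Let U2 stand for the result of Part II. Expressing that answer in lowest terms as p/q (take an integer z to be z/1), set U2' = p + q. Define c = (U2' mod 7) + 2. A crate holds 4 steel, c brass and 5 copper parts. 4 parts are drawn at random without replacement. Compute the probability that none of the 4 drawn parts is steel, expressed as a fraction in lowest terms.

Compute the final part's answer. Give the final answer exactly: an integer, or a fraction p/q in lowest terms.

30/143

Part I: remainder = value at the root: 7*(9)^2 - 2*(9)^1 - 3 = (567) + (-18) + (-3) = 546; answer 546
Part II: U1 = 546; m = 18; cross terms: (-38*18 - 2*-24)=-636, (2*13 - 30*18)=-514, (30*-13 - 0*13)=-390, (0*-24 - -38*-13)=-494; twice the area = |-2034| = 2034; area = 1017; answer 1017
Part III: U2 = 1017; threaded value p + q = 1018; c = 5; total draws C(14,4) = 1001; favorable C(10,4) = 210; P = 30/143; answer 30/143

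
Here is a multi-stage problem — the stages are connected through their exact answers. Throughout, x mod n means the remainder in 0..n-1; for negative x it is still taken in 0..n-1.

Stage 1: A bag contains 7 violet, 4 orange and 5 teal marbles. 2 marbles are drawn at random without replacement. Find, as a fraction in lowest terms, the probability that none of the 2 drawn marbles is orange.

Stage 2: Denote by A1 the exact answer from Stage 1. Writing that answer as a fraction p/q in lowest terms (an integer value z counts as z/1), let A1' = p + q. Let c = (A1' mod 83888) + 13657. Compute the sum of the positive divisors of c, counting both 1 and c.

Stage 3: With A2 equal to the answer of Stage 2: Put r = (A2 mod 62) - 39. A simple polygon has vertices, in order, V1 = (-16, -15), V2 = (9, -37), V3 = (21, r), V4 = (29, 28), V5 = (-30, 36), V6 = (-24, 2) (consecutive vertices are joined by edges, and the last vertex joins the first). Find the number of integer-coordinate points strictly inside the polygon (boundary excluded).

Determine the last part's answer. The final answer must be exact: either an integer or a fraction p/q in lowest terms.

Stage 1: total draws C(16,2) = 120; favorable C(12,2) = 66; P = 11/20; answer 11/20
Stage 2: A1 = 11/20; threaded value p + q = 31; c = 13688; 13688 = 2^3 * 29 * 59; sigma = (1 + 2 + 4 + 8) * (1 + 29) * (1 + 59) = 15 * 30 * 60 = 27000; answer 27000
Stage 3: A2 = 27000; r = -9; cross terms: (-16*-37 - 9*-15)=727, (9*-9 - 21*-37)=696, (21*28 - 29*-9)=849, (29*36 - -30*28)=1884, (-30*2 - -24*36)=804, (-24*-15 - -16*2)=392; twice the area = |5352| = 5352; area = 2676; boundary points = 1 + 4 + 1 + 1 + 2 + 1 = 10; strictly interior points = area - boundary/2 + 1 = 2672; answer 2672

2672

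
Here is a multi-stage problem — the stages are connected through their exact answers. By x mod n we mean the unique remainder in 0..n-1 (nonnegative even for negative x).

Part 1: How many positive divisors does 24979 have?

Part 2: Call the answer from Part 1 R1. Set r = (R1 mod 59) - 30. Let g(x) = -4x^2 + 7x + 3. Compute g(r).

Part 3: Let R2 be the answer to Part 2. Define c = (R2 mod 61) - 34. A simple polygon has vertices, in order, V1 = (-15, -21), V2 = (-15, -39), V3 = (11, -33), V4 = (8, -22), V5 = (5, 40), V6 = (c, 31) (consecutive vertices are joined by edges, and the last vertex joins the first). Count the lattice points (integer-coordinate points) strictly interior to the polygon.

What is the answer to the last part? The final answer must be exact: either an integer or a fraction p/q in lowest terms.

Part 1: 24979 is prime, so its only divisors are 1 and 24979; count = 2; answer 2
Part 2: R1 = 2; r = -28; -4*(-28)^2 + 7*(-28)^1 + 3 = (-3136) + (-196) + (3) = -3329; answer -3329
Part 3: R2 = -3329; c = -8; cross terms: (-15*-39 - -15*-21)=270, (-15*-33 - 11*-39)=924, (11*-22 - 8*-33)=22, (8*40 - 5*-22)=430, (5*31 - -8*40)=475, (-8*-21 - -15*31)=633; twice the area = |2754| = 2754; area = 1377; boundary points = 18 + 2 + 1 + 1 + 1 + 1 = 24; strictly interior points = area - boundary/2 + 1 = 1366; answer 1366

1366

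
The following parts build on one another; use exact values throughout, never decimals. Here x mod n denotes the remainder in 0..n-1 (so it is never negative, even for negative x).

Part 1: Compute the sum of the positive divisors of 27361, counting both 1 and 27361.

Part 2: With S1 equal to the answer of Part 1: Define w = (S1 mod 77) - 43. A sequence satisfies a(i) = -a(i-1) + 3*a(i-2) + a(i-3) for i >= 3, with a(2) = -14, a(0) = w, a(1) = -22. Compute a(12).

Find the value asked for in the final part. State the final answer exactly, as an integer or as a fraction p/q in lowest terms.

29364

Part 1: 27361 is prime, so its only divisors are 1 and 27361; sigma = 1 + 27361 = 27362; answer 27362
Part 2: S1 = 27362; w = -16; a(3) = -1*(-14) + 3*(-22) + 1*(-16) = -68; iterating: a(3)=-68, a(4)=4, a(5)=-222, a(6)=166, a(7)=-828, a(8)=1104, a(9)=-3422, a(10)=5906, a(11)=-15068, a(12)=29364; answer 29364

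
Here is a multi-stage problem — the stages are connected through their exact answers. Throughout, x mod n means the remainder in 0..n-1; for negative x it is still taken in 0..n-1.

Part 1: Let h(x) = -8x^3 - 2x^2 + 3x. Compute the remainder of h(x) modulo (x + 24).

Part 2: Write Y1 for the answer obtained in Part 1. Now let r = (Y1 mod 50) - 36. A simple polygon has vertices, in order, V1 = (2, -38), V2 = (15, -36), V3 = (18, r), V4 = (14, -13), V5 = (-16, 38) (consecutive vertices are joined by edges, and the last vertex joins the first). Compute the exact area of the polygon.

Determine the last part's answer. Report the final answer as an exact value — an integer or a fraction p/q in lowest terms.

Part 1: remainder = value at the root: -8*(-24)^3 - 2*(-24)^2 + 3*(-24)^1 = (110592) + (-1152) + (-72) = 109368; answer 109368
Part 2: Y1 = 109368; r = -18; cross terms: (2*-36 - 15*-38)=498, (15*-18 - 18*-36)=378, (18*-13 - 14*-18)=18, (14*38 - -16*-13)=324, (-16*-38 - 2*38)=532; twice the area = |1750| = 1750; area = 875; answer 875

875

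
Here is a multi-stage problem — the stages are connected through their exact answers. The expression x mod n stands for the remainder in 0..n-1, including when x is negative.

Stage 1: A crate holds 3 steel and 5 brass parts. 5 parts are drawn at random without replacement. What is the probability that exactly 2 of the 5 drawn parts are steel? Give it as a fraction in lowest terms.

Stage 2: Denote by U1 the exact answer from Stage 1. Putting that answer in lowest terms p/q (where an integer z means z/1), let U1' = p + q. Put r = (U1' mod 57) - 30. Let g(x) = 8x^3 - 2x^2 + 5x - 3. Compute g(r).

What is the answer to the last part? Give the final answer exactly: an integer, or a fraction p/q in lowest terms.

17300

Stage 1: total draws C(8,5) = 56; favorable C(3,2)*C(5,3) = 30; P = 15/28; answer 15/28
Stage 2: U1 = 15/28; threaded value p + q = 43; r = 13; 8*(13)^3 - 2*(13)^2 + 5*(13)^1 - 3 = (17576) + (-338) + (65) + (-3) = 17300; answer 17300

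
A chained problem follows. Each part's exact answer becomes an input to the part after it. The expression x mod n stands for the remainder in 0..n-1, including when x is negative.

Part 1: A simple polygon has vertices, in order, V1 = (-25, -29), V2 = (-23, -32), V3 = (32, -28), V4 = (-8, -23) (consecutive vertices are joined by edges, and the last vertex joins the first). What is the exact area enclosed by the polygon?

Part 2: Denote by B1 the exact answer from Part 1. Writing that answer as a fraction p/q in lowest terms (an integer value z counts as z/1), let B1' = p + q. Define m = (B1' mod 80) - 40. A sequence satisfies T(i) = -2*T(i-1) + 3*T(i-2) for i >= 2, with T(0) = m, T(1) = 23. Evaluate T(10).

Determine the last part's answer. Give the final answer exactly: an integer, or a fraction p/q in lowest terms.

Part 1: cross terms: (-25*-32 - -23*-29)=133, (-23*-28 - 32*-32)=1668, (32*-23 - -8*-28)=-960, (-8*-29 - -25*-23)=-343; twice the area = |498| = 498; area = 249; answer 249
Part 2: B1 = 249; threaded value p + q = 250; m = -30; T(2) = -2*(23) + 3*(-30) = -136; iterating: T(2)=-136, T(3)=341, T(4)=-1090, T(5)=3203, T(6)=-9676, T(7)=28961, T(8)=-86950, T(9)=260783, T(10)=-782416; answer -782416

-782416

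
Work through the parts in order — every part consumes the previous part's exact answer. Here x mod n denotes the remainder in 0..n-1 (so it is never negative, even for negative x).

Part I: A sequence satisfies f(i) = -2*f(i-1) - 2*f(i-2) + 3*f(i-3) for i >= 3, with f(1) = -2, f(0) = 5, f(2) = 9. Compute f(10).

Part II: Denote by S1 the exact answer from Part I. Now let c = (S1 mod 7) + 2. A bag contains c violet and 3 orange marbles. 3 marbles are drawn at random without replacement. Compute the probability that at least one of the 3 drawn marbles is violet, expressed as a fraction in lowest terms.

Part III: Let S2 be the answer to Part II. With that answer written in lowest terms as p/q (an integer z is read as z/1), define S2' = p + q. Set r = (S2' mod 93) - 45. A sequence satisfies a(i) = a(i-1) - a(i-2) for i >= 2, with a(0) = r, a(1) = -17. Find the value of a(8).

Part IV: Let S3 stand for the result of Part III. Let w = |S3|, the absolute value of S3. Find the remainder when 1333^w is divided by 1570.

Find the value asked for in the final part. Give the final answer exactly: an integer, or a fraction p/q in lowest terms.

Part I: f(3) = -2*(9) - 2*(-2) + 3*(5) = 1; iterating: f(3)=1, f(4)=-26, f(5)=77, f(6)=-99, f(7)=-34, f(8)=497, f(9)=-1223, f(10)=1350; answer 1350
Part II: S1 = 1350; c = 8; total draws C(11,3) = 165; complement C(3,3) = 1; favorable 165 - 1 = 164; P = 164/165; answer 164/165
Part III: S2 = 164/165; threaded value p + q = 329; r = 5; a(2) = 1*(-17) - 1*(5) = -22; iterating: a(2)=-22, a(3)=-5, a(4)=17, a(5)=22, a(6)=5, a(7)=-17, a(8)=-22; answer -22
Part IV: S3 = -22; w = 22; squarings mod 1570: 1333^1=1333, 1333^2=1219, 1333^4=741, 1333^8=1151, 1333^16=1291; 1333^22 = 1333^2 * 1333^4 * 1333^16 = 1559 (mod 1570); answer 1559

1559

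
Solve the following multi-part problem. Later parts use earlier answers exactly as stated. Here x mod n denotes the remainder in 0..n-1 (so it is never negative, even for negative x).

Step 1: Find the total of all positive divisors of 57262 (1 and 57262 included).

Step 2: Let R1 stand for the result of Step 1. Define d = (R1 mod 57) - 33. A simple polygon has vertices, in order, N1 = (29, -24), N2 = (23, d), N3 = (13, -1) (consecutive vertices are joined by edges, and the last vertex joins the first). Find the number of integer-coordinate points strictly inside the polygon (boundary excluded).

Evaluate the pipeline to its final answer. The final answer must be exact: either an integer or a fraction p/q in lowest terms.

Step 1: 57262 = 2 * 28631; sigma = (1 + 2) * (1 + 28631) = 3 * 28632 = 85896; answer 85896
Step 2: R1 = 85896; d = 21; cross terms: (29*21 - 23*-24)=1161, (23*-1 - 13*21)=-296, (13*-24 - 29*-1)=-283; twice the area = |582| = 582; area = 291; boundary points = 3 + 2 + 1 = 6; strictly interior points = area - boundary/2 + 1 = 289; answer 289

289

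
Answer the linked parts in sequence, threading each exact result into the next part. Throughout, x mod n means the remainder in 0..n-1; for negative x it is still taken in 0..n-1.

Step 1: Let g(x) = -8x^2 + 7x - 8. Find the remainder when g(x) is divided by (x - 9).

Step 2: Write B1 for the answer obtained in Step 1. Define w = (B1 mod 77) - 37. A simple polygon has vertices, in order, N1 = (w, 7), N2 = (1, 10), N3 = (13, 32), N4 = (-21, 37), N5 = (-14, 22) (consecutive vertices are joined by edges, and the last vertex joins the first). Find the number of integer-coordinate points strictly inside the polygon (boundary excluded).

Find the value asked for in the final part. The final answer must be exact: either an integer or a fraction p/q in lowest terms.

Step 1: remainder = value at the root: -8*(9)^2 + 7*(9)^1 - 8 = (-648) + (63) + (-8) = -593; answer -593
Step 2: B1 = -593; w = -14; cross terms: (-14*10 - 1*7)=-147, (1*32 - 13*10)=-98, (13*37 - -21*32)=1153, (-21*22 - -14*37)=56, (-14*7 - -14*22)=210; twice the area = |1174| = 1174; area = 587; boundary points = 3 + 2 + 1 + 1 + 15 = 22; strictly interior points = area - boundary/2 + 1 = 577; answer 577

577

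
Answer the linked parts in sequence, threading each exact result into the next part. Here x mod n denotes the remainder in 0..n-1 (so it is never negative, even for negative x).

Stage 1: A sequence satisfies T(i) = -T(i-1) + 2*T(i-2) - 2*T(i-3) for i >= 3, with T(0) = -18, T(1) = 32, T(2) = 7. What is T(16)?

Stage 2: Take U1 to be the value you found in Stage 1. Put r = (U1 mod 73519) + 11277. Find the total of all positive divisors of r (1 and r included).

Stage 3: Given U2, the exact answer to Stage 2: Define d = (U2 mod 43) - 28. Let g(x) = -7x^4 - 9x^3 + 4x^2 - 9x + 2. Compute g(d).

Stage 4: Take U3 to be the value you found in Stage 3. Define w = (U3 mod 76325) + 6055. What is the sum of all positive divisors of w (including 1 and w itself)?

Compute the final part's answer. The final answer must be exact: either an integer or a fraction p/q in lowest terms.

Stage 1: T(3) = -1*(7) + 2*(32) - 2*(-18) = 93; iterating: T(3)=93, T(4)=-143, T(5)=315, T(6)=-787, T(7)=1703, T(8)=-3907, T(9)=8887, T(10)=-20107, T(11)=45695, T(12)=-103683, T(13)=235287, T(14)=-534043, T(15)=1211983, T(16)=-2750643; answer -2750643
Stage 2: U1 = -2750643; r = 54356; 54356 = 2^2 * 107 * 127; sigma = (1 + 2 + 4) * (1 + 107) * (1 + 127) = 7 * 108 * 128 = 96768; answer 96768
Stage 3: U2 = 96768; d = -10; -7*(-10)^4 - 9*(-10)^3 + 4*(-10)^2 - 9*(-10)^1 + 2 = (-70000) + (9000) + (400) + (90) + (2) = -60508; answer -60508
Stage 4: U3 = -60508; w = 21872; 21872 = 2^4 * 1367; sigma = (1 + 2 + 4 + 8 + 16) * (1 + 1367) = 31 * 1368 = 42408; answer 42408

42408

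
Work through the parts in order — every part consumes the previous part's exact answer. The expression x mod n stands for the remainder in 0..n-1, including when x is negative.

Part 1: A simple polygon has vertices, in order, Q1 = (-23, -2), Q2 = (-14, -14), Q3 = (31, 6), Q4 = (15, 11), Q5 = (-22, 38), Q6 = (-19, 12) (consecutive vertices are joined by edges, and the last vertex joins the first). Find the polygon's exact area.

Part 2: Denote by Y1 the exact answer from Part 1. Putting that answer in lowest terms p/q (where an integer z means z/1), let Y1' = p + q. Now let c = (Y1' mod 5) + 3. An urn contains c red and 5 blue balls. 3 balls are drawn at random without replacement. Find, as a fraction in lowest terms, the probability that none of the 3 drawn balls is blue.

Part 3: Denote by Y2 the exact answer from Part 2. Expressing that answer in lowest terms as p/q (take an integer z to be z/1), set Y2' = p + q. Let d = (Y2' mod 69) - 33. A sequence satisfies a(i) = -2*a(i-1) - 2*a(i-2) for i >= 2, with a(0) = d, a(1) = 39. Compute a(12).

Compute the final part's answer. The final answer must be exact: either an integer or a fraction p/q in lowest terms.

Part 1: cross terms: (-23*-14 - -14*-2)=294, (-14*6 - 31*-14)=350, (31*11 - 15*6)=251, (15*38 - -22*11)=812, (-22*12 - -19*38)=458, (-19*-2 - -23*12)=314; twice the area = |2479| = 2479; area = 2479/2; answer 2479/2
Part 2: Y1 = 2479/2; threaded value p + q = 2481; c = 4; total draws C(9,3) = 84; favorable C(4,3) = 4; P = 1/21; answer 1/21
Part 3: Y2 = 1/21; threaded value p + q = 22; d = -11; a(2) = -2*(39) - 2*(-11) = -56; iterating: a(2)=-56, a(3)=34, a(4)=44, a(5)=-156, a(6)=224, a(7)=-136, a(8)=-176, a(9)=624, a(10)=-896, a(11)=544, a(12)=704; answer 704

704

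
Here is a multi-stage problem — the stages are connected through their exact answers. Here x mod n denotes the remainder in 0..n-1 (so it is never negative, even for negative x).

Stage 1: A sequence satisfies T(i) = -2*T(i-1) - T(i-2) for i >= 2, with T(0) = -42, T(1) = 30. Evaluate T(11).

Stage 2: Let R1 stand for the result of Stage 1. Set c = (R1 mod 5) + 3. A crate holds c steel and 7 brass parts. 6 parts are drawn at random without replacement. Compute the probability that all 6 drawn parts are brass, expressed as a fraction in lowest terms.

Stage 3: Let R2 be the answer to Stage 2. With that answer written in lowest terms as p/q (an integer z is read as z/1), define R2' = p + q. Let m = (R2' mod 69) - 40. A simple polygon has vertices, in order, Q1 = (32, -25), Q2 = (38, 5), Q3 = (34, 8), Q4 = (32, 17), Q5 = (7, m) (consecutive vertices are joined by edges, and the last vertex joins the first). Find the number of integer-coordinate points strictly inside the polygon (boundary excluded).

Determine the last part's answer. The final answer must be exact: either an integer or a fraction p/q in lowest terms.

632

Stage 1: T(2) = -2*(30) - 1*(-42) = -18; iterating: T(2)=-18, T(3)=6, T(4)=6, T(5)=-18, T(6)=30, T(7)=-42, T(8)=54, T(9)=-66, T(10)=78, T(11)=-90; answer -90
Stage 2: R1 = -90; c = 3; total draws C(10,6) = 210; favorable C(7,6) = 7; P = 1/30; answer 1/30
Stage 3: R2 = 1/30; threaded value p + q = 31; m = -9; cross terms: (32*5 - 38*-25)=1110, (38*8 - 34*5)=134, (34*17 - 32*8)=322, (32*-9 - 7*17)=-407, (7*-25 - 32*-9)=113; twice the area = |1272| = 1272; area = 636; boundary points = 6 + 1 + 1 + 1 + 1 = 10; strictly interior points = area - boundary/2 + 1 = 632; answer 632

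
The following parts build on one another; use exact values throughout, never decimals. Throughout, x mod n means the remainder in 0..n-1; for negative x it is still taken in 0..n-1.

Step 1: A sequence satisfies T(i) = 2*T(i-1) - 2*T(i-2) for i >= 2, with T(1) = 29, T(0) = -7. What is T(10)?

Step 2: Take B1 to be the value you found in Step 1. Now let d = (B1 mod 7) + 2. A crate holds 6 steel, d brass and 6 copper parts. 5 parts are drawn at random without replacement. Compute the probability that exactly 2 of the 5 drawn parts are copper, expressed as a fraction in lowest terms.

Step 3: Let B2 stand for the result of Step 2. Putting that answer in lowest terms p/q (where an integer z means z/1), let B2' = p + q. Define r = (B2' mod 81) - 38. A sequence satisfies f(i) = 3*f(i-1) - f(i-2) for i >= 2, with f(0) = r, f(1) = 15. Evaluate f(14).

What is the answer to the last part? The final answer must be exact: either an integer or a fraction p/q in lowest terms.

7316418

Step 1: T(2) = 2*(29) - 2*(-7) = 72; iterating: T(2)=72, T(3)=86, T(4)=28, T(5)=-116, T(6)=-288, T(7)=-344, T(8)=-112, T(9)=464, T(10)=1152; answer 1152
Step 2: B1 = 1152; d = 6; total draws C(18,5) = 8568; favorable C(6,2)*C(12,3) = 3300; P = 275/714; answer 275/714
Step 3: B2 = 275/714; threaded value p + q = 989; r = -21; f(2) = 3*(15) - 1*(-21) = 66; iterating: f(2)=66, f(3)=183, f(4)=483, f(5)=1266, f(6)=3315, f(7)=8679, f(8)=22722, f(9)=59487, f(10)=155739, f(11)=407730, f(12)=1067451, f(13)=2794623, f(14)=7316418; answer 7316418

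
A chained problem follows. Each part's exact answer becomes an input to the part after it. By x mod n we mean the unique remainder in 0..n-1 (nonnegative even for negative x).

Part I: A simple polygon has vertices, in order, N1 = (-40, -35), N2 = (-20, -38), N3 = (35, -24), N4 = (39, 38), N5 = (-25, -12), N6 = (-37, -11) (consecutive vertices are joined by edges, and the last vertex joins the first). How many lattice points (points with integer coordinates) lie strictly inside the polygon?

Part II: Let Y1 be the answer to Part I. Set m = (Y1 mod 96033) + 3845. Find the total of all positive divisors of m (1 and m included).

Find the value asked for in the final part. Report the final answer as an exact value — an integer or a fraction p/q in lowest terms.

9600

Part I: cross terms: (-40*-38 - -20*-35)=820, (-20*-24 - 35*-38)=1810, (35*38 - 39*-24)=2266, (39*-12 - -25*38)=482, (-25*-11 - -37*-12)=-169, (-37*-35 - -40*-11)=855; twice the area = |6064| = 6064; area = 3032; boundary points = 1 + 1 + 2 + 2 + 1 + 3 = 10; strictly interior points = area - boundary/2 + 1 = 3028; answer 3028
Part II: Y1 = 3028; m = 6873; 6873 = 3 * 29 * 79; sigma = (1 + 3) * (1 + 29) * (1 + 79) = 4 * 30 * 80 = 9600; answer 9600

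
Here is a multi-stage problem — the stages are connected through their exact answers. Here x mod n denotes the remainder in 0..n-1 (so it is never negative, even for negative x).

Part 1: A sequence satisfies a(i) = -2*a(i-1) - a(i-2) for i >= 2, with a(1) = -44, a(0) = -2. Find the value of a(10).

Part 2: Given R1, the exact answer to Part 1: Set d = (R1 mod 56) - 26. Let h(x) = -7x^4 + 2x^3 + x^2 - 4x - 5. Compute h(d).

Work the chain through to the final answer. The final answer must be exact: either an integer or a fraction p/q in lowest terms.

Part 1: a(2) = -2*(-44) - 1*(-2) = 90; iterating: a(2)=90, a(3)=-136, a(4)=182, a(5)=-228, a(6)=274, a(7)=-320, a(8)=366, a(9)=-412, a(10)=458; answer 458
Part 2: R1 = 458; d = -16; -7*(-16)^4 + 2*(-16)^3 + 1*(-16)^2 - 4*(-16)^1 - 5 = (-458752) + (-8192) + (256) + (64) + (-5) = -466629; answer -466629

-466629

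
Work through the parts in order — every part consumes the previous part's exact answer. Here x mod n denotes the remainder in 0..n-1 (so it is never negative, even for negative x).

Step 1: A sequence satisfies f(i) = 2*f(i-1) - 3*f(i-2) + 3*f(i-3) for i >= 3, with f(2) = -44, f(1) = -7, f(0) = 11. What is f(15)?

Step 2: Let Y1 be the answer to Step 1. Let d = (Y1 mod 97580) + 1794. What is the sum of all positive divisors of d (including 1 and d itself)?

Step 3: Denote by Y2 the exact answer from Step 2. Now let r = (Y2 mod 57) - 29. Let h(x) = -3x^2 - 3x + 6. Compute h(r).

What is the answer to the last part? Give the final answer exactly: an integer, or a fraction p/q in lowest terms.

-2430

Step 1: f(3) = 2*(-44) - 3*(-7) + 3*(11) = -34; iterating: f(3)=-34, f(4)=43, f(5)=56, f(6)=-119, f(7)=-277, f(8)=-29, f(9)=416, f(10)=88, f(11)=-1159, f(12)=-1334, f(13)=1073, f(14)=2671, f(15)=-1879; answer -1879
Step 2: Y1 = -1879; d = 97495; 97495 = 5 * 17 * 31 * 37; sigma = (1 + 5) * (1 + 17) * (1 + 31) * (1 + 37) = 6 * 18 * 32 * 38 = 131328; answer 131328
Step 3: Y2 = 131328; r = -29; -3*(-29)^2 - 3*(-29)^1 + 6 = (-2523) + (87) + (6) = -2430; answer -2430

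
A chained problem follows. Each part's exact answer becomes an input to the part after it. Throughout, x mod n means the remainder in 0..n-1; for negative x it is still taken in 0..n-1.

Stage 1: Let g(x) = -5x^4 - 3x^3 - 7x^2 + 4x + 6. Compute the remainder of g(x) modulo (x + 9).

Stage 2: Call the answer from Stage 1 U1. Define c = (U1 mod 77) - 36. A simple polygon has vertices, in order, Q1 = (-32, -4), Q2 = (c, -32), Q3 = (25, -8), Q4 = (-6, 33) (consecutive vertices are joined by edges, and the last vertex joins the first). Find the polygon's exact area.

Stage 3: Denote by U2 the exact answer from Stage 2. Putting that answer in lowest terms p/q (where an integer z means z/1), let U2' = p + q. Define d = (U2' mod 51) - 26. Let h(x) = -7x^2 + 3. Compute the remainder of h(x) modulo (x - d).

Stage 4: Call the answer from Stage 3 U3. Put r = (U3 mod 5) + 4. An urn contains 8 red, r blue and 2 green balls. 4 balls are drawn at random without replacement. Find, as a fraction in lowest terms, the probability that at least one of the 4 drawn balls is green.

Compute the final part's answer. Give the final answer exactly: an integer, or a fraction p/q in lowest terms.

Stage 1: remainder = value at the root: -5*(-9)^4 - 3*(-9)^3 - 7*(-9)^2 + 4*(-9)^1 + 6 = (-32805) + (2187) + (-567) + (-36) + (6) = -31215; answer -31215
Stage 2: U1 = -31215; c = 11; cross terms: (-32*-32 - 11*-4)=1068, (11*-8 - 25*-32)=712, (25*33 - -6*-8)=777, (-6*-4 - -32*33)=1080; twice the area = |3637| = 3637; area = 3637/2; answer 3637/2
Stage 3: U2 = 3637/2; threaded value p + q = 3639; d = -8; remainder = value at the root: -7*(-8)^2 + 3 = (-448) + (3) = -445; answer -445
Stage 4: U3 = -445; r = 4; total draws C(14,4) = 1001; complement C(12,4) = 495; favorable 1001 - 495 = 506; P = 46/91; answer 46/91

46/91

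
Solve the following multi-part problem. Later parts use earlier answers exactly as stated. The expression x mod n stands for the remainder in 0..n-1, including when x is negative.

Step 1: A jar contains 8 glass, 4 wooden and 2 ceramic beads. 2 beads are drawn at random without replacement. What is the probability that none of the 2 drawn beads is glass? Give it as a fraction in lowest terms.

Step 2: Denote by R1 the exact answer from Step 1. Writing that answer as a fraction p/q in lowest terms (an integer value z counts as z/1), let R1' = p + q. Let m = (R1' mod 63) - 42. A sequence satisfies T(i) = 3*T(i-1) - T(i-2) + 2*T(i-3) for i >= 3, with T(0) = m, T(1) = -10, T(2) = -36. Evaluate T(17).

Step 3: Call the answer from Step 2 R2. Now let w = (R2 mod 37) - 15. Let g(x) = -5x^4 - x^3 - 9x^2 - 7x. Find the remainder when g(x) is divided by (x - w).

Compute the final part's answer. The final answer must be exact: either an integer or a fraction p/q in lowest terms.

-138

Step 1: total draws C(14,2) = 91; favorable C(6,2) = 15; P = 15/91; answer 15/91
Step 2: R1 = 15/91; threaded value p + q = 106; m = 1; T(3) = 3*(-36) - 1*(-10) + 2*(1) = -96; iterating: T(3)=-96, T(4)=-272, T(5)=-792, T(6)=-2296, T(7)=-6640, T(8)=-19208, T(9)=-55576, T(10)=-160800, T(11)=-465240, T(12)=-1346072, T(13)=-3894576, T(14)=-11268136, T(15)=-32601976, T(16)=-94326944, T(17)=-272915128; answer -272915128
Step 3: R2 = -272915128; w = 2; remainder = value at the root: -5*(2)^4 - 1*(2)^3 - 9*(2)^2 - 7*(2)^1 = (-80) + (-8) + (-36) + (-14) = -138; answer -138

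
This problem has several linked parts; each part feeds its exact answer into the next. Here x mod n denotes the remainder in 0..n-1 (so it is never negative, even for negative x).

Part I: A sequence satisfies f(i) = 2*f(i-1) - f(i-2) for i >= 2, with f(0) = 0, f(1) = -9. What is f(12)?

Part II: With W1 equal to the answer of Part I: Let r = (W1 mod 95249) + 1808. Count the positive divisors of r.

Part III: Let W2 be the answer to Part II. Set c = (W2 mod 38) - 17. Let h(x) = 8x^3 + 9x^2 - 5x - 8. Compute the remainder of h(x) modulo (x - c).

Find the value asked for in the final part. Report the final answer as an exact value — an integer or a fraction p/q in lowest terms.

Part I: f(2) = 2*(-9) - 1*(0) = -18; iterating: f(2)=-18, f(3)=-27, f(4)=-36, f(5)=-45, f(6)=-54, f(7)=-63, f(8)=-72, f(9)=-81, f(10)=-90, f(11)=-99, f(12)=-108; answer -108
Part II: W1 = -108; r = 96949; 96949 = 67 * 1447; number of divisors = (1+1) * (1+1) = 4; answer 4
Part III: W2 = 4; c = -13; remainder = value at the root: 8*(-13)^3 + 9*(-13)^2 - 5*(-13)^1 - 8 = (-17576) + (1521) + (65) + (-8) = -15998; answer -15998

-15998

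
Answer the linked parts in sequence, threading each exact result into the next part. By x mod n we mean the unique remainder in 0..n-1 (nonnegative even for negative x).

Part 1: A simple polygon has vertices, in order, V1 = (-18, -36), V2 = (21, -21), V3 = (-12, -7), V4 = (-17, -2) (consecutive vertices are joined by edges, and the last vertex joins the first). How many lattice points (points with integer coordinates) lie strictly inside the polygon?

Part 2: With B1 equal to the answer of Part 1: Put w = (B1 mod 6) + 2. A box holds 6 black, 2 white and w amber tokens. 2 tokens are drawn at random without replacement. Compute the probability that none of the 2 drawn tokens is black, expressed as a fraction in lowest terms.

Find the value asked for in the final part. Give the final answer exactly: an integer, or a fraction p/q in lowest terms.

Part 1: cross terms: (-18*-21 - 21*-36)=1134, (21*-7 - -12*-21)=-399, (-12*-2 - -17*-7)=-95, (-17*-36 - -18*-2)=576; twice the area = |1216| = 1216; area = 608; boundary points = 3 + 1 + 5 + 1 = 10; strictly interior points = area - boundary/2 + 1 = 604; answer 604
Part 2: B1 = 604; w = 6; total draws C(14,2) = 91; favorable C(8,2) = 28; P = 4/13; answer 4/13

4/13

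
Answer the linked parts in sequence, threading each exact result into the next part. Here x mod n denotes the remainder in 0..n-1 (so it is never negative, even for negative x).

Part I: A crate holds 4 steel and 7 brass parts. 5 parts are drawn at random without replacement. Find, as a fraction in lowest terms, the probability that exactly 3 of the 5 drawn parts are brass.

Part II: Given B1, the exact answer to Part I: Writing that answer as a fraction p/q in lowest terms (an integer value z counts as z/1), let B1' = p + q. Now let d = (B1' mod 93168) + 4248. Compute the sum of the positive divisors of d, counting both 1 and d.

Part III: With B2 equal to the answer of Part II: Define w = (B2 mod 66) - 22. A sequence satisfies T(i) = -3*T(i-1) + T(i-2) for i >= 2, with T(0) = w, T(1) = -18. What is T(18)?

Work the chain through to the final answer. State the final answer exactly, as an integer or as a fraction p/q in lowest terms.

Part I: total draws C(11,5) = 462; favorable C(7,3)*C(4,2) = 210; P = 5/11; answer 5/11
Part II: B1 = 5/11; threaded value p + q = 16; d = 4264; 4264 = 2^3 * 13 * 41; sigma = (1 + 2 + 4 + 8) * (1 + 13) * (1 + 41) = 15 * 14 * 42 = 8820; answer 8820
Part III: B2 = 8820; w = 20; T(2) = -3*(-18) + 1*(20) = 74; iterating: T(2)=74, T(3)=-240, T(4)=794, T(5)=-2622, T(6)=8660, T(7)=-28602, T(8)=94466, T(9)=-312000, T(10)=1030466, T(11)=-3403398, T(12)=11240660, T(13)=-37125378, T(14)=122616794, T(15)=-404975760, T(16)=1337544074, T(17)=-4417607982, T(18)=14590368020; answer 14590368020

14590368020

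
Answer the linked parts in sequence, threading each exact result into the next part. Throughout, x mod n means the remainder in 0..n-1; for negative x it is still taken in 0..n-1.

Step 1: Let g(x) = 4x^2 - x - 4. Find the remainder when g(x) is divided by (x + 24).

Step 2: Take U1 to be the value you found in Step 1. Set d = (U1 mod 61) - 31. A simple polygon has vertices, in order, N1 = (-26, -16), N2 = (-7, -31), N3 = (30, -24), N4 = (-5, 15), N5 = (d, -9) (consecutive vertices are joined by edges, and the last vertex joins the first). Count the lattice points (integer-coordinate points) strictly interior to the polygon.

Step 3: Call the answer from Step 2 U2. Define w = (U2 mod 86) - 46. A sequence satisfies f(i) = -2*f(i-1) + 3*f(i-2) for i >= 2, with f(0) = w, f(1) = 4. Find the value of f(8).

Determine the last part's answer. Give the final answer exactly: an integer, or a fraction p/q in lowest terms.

18055

Step 1: remainder = value at the root: 4*(-24)^2 - 1*(-24)^1 - 4 = (2304) + (24) + (-4) = 2324; answer 2324
Step 2: U1 = 2324; d = -25; cross terms: (-26*-31 - -7*-16)=694, (-7*-24 - 30*-31)=1098, (30*15 - -5*-24)=330, (-5*-9 - -25*15)=420, (-25*-16 - -26*-9)=166; twice the area = |2708| = 2708; area = 1354; boundary points = 1 + 1 + 1 + 4 + 1 = 8; strictly interior points = area - boundary/2 + 1 = 1351; answer 1351
Step 3: U2 = 1351; w = 15; f(2) = -2*(4) + 3*(15) = 37; iterating: f(2)=37, f(3)=-62, f(4)=235, f(5)=-656, f(6)=2017, f(7)=-6002, f(8)=18055; answer 18055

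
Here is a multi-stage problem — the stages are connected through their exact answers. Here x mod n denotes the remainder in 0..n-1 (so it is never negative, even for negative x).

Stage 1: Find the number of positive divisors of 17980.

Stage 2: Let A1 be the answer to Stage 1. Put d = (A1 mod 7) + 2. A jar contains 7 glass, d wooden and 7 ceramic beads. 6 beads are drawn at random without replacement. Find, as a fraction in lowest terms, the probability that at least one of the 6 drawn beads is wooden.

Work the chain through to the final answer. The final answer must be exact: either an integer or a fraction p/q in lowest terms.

1149/1292

Stage 1: 17980 = 2^2 * 5 * 29 * 31; number of divisors = (2+1) * (1+1) * (1+1) * (1+1) = 24; answer 24
Stage 2: A1 = 24; d = 5; total draws C(19,6) = 27132; complement C(14,6) = 3003; favorable 27132 - 3003 = 24129; P = 1149/1292; answer 1149/1292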